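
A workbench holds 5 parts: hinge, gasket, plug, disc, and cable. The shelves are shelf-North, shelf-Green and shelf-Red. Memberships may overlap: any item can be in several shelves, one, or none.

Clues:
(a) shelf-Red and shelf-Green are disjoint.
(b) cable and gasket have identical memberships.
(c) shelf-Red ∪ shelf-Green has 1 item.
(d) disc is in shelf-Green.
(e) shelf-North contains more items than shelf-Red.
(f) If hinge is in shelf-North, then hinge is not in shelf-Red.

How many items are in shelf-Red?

From (d): disc ∈ shelf-Green.
(a) (disjoint): disc ∉ shelf-Red.
Suppose hinge ∈ shelf-Green: no assignment then satisfies all the clues, so hinge ∉ shelf-Green.

0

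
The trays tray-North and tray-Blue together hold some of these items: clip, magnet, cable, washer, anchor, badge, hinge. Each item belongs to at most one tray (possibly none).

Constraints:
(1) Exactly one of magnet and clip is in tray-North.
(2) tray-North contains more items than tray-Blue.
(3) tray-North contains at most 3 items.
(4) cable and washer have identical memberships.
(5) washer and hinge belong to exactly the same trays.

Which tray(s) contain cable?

cable: none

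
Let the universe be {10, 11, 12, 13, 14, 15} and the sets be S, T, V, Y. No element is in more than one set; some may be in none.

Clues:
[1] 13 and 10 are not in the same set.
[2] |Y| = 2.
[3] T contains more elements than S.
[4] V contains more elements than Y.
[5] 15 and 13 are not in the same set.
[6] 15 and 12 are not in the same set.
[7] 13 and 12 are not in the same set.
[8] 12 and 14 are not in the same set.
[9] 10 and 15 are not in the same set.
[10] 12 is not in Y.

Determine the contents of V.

V = {10, 11, 12}

From (10): 12 ∉ Y.
Suppose 10 ∉ V: no assignment then satisfies all the clues, so 10 ∈ V.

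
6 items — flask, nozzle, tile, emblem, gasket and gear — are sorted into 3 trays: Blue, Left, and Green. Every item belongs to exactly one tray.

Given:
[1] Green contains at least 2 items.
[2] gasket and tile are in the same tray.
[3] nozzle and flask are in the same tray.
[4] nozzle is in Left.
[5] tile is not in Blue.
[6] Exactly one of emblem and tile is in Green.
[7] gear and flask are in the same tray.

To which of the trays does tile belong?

From (4): nozzle ∈ Left.
From (5): tile ∉ Blue.
(2): gasket matches tile: gasket ∉ Blue.
(3): flask matches nozzle: flask ∉ Blue.
(3): flask matches nozzle: flask ∈ Left.
(7): gear matches flask: gear ∉ Blue.
(7): gear matches flask: gear ∈ Left.
Suppose tile ∈ Left: no assignment then satisfies all the clues, so tile ∉ Left.

tile: Green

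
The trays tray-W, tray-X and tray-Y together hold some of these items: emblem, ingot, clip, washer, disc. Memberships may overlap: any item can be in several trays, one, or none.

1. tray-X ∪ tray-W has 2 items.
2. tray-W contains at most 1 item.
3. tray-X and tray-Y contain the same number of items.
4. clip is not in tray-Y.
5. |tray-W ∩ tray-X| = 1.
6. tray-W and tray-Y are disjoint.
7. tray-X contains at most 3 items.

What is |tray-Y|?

2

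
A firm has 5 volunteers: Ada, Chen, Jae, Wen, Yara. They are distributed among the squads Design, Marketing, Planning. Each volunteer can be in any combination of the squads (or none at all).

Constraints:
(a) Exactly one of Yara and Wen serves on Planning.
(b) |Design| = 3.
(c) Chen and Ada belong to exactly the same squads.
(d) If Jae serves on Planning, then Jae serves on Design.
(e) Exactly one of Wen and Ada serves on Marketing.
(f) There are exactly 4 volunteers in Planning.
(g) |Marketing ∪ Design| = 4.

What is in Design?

Design = {Ada, Chen, Jae}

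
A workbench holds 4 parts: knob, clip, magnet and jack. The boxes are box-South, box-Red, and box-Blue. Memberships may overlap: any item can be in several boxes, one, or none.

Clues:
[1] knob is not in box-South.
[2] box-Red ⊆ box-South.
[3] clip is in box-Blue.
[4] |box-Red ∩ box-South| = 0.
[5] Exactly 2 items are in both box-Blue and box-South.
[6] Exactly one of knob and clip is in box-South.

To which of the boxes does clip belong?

clip: box-Blue, box-South

From (1): knob ∉ box-South.
From (3): clip ∈ box-Blue.
(2) contrapositive: knob ∉ box-Red.
(6) (exactly one): clip ∈ box-South.
Suppose clip ∈ box-Red: no assignment then satisfies all the clues, so clip ∉ box-Red.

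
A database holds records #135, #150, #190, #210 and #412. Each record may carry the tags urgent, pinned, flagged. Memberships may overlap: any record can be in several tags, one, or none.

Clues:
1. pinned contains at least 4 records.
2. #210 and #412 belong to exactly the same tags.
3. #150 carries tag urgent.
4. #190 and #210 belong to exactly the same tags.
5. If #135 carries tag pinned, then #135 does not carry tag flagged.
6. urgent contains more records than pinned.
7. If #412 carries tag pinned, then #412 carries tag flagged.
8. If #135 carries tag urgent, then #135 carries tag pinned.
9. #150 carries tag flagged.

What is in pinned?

pinned = {#135, #190, #210, #412}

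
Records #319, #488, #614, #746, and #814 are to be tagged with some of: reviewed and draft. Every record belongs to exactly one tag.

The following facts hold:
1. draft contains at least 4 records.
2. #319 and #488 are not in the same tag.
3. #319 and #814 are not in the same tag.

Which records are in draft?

draft = {#488, #614, #746, #814}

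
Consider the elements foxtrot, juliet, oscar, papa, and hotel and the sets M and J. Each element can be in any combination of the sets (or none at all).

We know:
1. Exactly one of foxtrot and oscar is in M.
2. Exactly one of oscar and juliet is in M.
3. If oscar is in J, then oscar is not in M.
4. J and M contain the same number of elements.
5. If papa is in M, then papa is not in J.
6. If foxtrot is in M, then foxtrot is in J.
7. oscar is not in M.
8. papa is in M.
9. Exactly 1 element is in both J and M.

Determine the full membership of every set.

M = {foxtrot, juliet, papa}; J = {foxtrot, hotel, oscar}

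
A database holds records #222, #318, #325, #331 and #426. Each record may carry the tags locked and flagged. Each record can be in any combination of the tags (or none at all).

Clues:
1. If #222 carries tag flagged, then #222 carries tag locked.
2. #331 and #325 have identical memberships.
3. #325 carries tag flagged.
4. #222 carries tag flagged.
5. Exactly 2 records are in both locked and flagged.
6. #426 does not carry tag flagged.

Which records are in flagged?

flagged = {#222, #318, #325, #331}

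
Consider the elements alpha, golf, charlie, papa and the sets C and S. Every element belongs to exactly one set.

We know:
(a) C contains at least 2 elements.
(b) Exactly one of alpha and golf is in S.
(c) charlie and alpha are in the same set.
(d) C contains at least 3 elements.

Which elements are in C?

C = {alpha, charlie, papa}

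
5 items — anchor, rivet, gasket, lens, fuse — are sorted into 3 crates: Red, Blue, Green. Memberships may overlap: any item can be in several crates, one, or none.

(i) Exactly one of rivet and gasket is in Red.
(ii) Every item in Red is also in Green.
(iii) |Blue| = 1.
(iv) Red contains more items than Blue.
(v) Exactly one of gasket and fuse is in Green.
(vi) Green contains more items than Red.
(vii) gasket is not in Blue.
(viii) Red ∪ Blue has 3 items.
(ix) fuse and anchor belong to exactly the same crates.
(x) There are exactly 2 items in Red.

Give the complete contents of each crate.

Red = {gasket, lens}; Blue = {rivet}; Green = {gasket, lens, rivet}

From (vii): gasket ∉ Blue.
Suppose anchor ∈ Red: no assignment then satisfies all the clues, so anchor ∉ Red.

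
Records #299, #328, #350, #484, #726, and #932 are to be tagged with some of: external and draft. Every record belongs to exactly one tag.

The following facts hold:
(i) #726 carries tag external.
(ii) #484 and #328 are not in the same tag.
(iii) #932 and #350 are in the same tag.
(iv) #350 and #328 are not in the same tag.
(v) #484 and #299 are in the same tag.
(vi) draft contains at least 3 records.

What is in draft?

draft = {#299, #350, #484, #932}

From (i): #726 ∈ external.
Suppose #299 ∉ draft: no assignment then satisfies all the clues, so #299 ∈ draft.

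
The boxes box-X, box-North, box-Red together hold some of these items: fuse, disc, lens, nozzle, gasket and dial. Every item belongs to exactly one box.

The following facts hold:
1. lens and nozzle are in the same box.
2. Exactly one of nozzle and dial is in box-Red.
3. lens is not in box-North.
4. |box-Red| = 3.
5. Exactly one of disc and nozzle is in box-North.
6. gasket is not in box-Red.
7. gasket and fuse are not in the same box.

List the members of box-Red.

box-Red = {fuse, lens, nozzle}

From (3): lens ∉ box-North.
From (6): gasket ∉ box-Red.
(1): nozzle matches lens: nozzle ∉ box-North.
(5) (exactly one): disc ∈ box-North.
Suppose fuse ∉ box-Red: no assignment then satisfies all the clues, so fuse ∈ box-Red.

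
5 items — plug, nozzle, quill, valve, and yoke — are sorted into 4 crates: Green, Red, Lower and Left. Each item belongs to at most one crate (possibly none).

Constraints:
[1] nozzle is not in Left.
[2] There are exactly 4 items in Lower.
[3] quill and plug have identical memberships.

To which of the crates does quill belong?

quill: Lower

From (1): nozzle ∉ Left.
Suppose quill ∈ Green: no assignment then satisfies all the clues, so quill ∉ Green.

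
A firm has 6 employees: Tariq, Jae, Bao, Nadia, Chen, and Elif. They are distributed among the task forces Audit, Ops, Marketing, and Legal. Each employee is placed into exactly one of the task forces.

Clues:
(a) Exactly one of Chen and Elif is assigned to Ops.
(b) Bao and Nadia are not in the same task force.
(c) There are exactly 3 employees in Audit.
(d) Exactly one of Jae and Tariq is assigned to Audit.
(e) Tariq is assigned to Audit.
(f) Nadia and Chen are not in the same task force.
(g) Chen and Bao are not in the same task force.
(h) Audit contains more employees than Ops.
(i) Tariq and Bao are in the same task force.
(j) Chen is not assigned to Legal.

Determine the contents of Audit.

Audit = {Bao, Elif, Tariq}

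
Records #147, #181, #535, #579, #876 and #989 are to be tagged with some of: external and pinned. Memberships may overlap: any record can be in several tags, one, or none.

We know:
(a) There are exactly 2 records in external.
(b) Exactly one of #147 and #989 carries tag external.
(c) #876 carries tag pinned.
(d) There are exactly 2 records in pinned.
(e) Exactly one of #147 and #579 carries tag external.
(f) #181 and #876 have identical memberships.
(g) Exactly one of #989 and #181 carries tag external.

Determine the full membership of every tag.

From (c): #876 ∈ pinned.
(f): #181 matches #876: #181 ∈ pinned.
(d): pinned already has 2, so the rest are out.
Suppose #147 ∈ external: no assignment then satisfies all the clues, so #147 ∉ external.

external = {#579, #989}; pinned = {#181, #876}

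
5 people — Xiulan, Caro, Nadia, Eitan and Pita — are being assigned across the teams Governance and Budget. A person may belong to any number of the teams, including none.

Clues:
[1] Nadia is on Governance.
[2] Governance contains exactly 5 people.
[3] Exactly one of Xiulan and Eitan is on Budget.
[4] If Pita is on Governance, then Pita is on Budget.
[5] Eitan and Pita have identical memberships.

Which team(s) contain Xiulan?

Xiulan: Governance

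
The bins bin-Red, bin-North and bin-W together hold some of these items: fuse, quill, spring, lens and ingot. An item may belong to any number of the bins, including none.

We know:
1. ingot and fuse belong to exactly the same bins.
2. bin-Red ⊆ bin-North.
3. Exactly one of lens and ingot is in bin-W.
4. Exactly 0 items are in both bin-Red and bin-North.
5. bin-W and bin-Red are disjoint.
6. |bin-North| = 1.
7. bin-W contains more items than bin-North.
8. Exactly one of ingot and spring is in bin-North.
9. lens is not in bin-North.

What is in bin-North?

bin-North = {spring}

From (9): lens ∉ bin-North.
(2) contrapositive: lens ∉ bin-Red.
Suppose fuse ∈ bin-North: no assignment then satisfies all the clues, so fuse ∉ bin-North.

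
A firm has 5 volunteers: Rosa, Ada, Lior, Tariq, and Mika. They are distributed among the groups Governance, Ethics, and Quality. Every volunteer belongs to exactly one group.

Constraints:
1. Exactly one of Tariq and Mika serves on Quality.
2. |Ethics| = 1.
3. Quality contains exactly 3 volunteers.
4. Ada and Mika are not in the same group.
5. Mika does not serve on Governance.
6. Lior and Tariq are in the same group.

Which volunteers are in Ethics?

Ethics = {Mika}

From (5): Mika ∉ Governance.
Suppose Rosa ∈ Ethics: no assignment then satisfies all the clues, so Rosa ∉ Ethics.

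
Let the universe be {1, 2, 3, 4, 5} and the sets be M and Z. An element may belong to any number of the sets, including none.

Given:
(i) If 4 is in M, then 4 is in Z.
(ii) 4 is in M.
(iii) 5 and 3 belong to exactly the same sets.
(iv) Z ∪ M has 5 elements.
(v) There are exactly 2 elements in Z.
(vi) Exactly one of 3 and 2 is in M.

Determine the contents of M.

M = {1, 3, 4, 5}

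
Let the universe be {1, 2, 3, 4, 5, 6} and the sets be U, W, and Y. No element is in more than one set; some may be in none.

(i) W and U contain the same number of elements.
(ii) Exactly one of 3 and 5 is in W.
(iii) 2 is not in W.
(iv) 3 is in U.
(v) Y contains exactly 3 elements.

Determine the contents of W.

From (iii): 2 ∉ W.
From (iv): 3 ∈ U.
(ii) (exactly one): 5 ∈ W.
Suppose 1 ∈ W: no assignment then satisfies all the clues, so 1 ∉ W.

W = {5}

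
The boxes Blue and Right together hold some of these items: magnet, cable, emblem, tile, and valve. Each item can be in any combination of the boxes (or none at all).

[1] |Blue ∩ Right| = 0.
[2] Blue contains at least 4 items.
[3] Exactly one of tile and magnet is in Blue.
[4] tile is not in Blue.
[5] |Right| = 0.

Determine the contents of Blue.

Blue = {cable, emblem, magnet, valve}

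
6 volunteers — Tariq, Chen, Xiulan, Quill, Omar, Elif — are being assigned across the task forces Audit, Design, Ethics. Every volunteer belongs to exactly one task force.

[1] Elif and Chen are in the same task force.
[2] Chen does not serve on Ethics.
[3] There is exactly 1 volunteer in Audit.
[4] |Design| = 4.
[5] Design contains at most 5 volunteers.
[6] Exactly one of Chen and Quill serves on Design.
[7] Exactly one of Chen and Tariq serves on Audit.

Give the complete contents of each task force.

Audit = {Tariq}; Design = {Chen, Elif, Omar, Xiulan}; Ethics = {Quill}

From (2): Chen ∉ Ethics.
(1): Elif matches Chen: Elif ∉ Ethics.
Suppose Tariq ∉ Audit: no assignment then satisfies all the clues, so Tariq ∈ Audit.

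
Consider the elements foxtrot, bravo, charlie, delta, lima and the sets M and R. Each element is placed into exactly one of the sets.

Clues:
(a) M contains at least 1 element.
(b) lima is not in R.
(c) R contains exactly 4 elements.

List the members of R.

R = {bravo, charlie, delta, foxtrot}

From (b): lima ∉ R.
(c): only 4 candidates remain for R, so all are in.
Only one set left: lima ∈ M.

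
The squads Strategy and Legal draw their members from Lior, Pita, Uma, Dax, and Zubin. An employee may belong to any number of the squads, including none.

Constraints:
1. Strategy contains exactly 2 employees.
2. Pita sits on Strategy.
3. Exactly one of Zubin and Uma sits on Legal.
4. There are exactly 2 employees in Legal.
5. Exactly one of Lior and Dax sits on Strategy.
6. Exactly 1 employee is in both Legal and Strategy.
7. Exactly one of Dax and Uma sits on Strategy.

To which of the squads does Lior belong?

Lior: none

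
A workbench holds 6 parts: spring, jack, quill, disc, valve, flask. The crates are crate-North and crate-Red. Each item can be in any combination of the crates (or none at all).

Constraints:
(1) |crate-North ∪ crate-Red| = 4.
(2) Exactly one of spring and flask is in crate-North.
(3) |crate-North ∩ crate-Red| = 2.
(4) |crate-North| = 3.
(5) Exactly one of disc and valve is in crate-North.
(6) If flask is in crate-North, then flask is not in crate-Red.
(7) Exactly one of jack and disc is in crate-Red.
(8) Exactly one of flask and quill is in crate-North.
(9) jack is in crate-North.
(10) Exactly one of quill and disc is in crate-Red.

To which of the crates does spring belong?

spring: none

From (9): jack ∈ crate-North.
Suppose spring ∈ crate-North: no assignment then satisfies all the clues, so spring ∉ crate-North.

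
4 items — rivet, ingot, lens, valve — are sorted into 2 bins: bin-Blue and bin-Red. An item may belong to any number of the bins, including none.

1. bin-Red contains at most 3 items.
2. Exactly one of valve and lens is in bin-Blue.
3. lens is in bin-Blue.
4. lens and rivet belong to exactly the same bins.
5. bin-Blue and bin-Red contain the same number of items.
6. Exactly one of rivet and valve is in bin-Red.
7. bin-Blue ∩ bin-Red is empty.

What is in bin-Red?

bin-Red = {ingot, valve}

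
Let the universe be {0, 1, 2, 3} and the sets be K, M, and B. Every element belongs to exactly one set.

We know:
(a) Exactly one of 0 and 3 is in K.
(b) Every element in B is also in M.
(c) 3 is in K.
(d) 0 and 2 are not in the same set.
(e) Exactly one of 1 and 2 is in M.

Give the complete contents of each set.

K = {2, 3}; M = {0, 1}; B = {}

From (c): 3 ∈ K.
(a) (exactly one): 0 ∉ K.
Suppose 0 ∉ M: no assignment then satisfies all the clues, so 0 ∈ M.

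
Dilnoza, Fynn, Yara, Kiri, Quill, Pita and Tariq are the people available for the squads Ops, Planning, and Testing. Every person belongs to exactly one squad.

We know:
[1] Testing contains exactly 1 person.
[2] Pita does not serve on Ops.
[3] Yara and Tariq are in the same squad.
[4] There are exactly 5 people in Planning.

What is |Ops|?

1

From (2): Pita ∉ Ops.
Suppose Yara ∈ Ops: no assignment then satisfies all the clues, so Yara ∉ Ops.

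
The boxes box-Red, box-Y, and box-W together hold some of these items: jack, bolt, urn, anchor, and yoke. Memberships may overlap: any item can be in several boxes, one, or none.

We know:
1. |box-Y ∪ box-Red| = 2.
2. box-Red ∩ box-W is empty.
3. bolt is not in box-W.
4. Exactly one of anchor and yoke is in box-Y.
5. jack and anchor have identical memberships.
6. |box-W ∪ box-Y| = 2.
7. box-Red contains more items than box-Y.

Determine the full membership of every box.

box-Red = {bolt, yoke}; box-Y = {yoke}; box-W = {urn}

From (3): bolt ∉ box-W.
Suppose jack ∈ box-Red: no assignment then satisfies all the clues, so jack ∉ box-Red.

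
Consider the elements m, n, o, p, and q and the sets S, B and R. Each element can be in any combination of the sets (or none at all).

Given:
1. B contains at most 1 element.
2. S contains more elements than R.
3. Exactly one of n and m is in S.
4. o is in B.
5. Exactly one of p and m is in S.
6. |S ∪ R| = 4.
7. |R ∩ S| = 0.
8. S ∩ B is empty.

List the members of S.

S = {n, p, q}

From (4): o ∈ B.
(1): B already has 1, so the rest are out.
(8) (disjoint): o ∉ S.
Suppose m ∈ S: no assignment then satisfies all the clues, so m ∉ S.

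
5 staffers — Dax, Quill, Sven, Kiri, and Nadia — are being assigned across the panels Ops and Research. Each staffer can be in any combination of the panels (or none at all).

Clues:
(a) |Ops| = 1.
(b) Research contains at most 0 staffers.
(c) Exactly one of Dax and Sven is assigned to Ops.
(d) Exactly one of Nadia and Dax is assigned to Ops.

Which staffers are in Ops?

Ops = {Dax}

(b): Research already has 0, so the rest are out.
Suppose Dax ∉ Ops: no assignment then satisfies all the clues, so Dax ∈ Ops.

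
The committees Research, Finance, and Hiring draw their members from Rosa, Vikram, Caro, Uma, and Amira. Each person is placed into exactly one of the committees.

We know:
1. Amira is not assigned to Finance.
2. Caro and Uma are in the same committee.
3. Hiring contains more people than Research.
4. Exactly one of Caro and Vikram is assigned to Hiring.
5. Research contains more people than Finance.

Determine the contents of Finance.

Finance = {}

From (1): Amira ∉ Finance.
Suppose Rosa ∈ Finance: no assignment then satisfies all the clues, so Rosa ∉ Finance.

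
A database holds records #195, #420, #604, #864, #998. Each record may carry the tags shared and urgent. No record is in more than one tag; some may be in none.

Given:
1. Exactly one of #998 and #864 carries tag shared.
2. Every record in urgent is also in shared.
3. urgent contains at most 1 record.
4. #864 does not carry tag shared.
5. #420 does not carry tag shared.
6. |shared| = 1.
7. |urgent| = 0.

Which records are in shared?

From (4): #864 ∉ shared.
From (5): #420 ∉ shared.
(1) (exactly one): #998 ∈ shared.
(2) contrapositive: #420 ∉ urgent.
(2) contrapositive: #864 ∉ urgent.
(6): shared already has 1, so the rest are out.
(7): urgent already has 0, so the rest are out.

shared = {#998}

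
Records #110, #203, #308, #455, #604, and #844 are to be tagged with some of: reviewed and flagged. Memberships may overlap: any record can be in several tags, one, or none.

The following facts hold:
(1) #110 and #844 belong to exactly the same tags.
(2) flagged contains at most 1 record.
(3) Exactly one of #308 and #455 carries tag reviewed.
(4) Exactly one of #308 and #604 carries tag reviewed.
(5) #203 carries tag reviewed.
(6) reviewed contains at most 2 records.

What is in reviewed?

reviewed = {#203, #308}

From (5): #203 ∈ reviewed.
Suppose #110 ∈ reviewed: no assignment then satisfies all the clues, so #110 ∉ reviewed.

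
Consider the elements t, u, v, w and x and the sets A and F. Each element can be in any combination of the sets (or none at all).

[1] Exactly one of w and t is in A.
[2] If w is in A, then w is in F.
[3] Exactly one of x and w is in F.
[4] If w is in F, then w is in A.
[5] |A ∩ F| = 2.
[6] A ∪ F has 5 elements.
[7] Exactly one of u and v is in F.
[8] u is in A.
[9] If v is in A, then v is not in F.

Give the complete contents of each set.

From (8): u ∈ A.
Suppose t ∈ A: no assignment then satisfies all the clues, so t ∉ A.

A = {u, v, w, x}; F = {t, u, w}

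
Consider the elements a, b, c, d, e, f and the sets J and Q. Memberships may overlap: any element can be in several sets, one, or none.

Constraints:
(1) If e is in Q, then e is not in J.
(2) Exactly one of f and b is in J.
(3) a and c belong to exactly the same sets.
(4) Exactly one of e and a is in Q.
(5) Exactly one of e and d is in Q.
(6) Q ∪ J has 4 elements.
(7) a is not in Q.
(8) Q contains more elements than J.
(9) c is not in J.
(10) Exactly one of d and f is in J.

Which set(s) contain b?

b: J, Q

From (7): a ∉ Q.
From (9): c ∉ J.
(3): a matches c: a ∉ J.
(3): c matches a: c ∉ Q.
(4) (exactly one): e ∈ Q.
(5) (exactly one): d ∉ Q.
(1): e ∉ J.
Suppose b ∉ J: no assignment then satisfies all the clues, so b ∈ J.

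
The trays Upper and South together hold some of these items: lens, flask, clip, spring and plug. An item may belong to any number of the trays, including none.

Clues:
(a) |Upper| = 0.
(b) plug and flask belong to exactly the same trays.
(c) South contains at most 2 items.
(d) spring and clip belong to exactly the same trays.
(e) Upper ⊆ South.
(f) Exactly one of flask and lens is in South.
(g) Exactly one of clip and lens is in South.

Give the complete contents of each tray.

Upper = {}; South = {lens}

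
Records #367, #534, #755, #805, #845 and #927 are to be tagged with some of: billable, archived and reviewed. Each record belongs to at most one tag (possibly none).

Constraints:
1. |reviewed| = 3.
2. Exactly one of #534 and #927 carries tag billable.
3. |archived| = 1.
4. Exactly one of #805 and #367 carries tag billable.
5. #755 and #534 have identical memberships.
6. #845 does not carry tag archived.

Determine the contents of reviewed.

reviewed = {#534, #755, #845}

From (6): #845 ∉ archived.
Suppose #367 ∈ reviewed: no assignment then satisfies all the clues, so #367 ∉ reviewed.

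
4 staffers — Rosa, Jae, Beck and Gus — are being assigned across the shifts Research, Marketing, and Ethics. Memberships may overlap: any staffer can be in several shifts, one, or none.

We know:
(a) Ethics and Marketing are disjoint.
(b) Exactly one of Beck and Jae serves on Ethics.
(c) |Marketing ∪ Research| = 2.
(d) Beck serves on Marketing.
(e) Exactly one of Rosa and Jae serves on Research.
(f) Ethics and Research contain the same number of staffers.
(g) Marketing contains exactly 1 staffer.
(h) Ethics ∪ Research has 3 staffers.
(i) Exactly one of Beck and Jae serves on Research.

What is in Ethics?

From (d): Beck ∈ Marketing.
(a) (disjoint): Beck ∉ Ethics.
(b) (exactly one): Jae ∈ Ethics.
(g): Marketing already has 1, so the rest are out.
Suppose Rosa ∉ Ethics: no assignment then satisfies all the clues, so Rosa ∈ Ethics.

Ethics = {Jae, Rosa}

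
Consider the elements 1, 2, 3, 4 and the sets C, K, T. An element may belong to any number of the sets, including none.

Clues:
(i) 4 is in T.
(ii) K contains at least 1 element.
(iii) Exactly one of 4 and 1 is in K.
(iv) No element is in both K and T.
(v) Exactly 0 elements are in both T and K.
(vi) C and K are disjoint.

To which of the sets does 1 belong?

From (i): 4 ∈ T.
(iv) (disjoint): 4 ∉ K.
(iii) (exactly one): 1 ∈ K.
(iv) (disjoint): 1 ∉ T.
(vi) (disjoint): 1 ∉ C.

1: K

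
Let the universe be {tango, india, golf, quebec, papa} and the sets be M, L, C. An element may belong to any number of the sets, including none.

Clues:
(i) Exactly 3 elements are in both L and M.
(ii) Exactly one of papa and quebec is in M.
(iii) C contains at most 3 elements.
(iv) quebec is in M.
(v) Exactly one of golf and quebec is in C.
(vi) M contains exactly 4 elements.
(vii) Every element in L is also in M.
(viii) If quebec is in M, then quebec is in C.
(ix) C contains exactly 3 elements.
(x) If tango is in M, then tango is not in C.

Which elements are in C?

From (iv): quebec ∈ M.
(ii) (exactly one): papa ∉ M.
(vi): only 4 candidates remain for M, so all are in.
(vii) contrapositive: papa ∉ L.
(viii): quebec ∈ C.
(x): tango ∉ C.
(v) (exactly one): golf ∉ C.
(ix): only 3 candidates remain for C, so all are in.

C = {india, papa, quebec}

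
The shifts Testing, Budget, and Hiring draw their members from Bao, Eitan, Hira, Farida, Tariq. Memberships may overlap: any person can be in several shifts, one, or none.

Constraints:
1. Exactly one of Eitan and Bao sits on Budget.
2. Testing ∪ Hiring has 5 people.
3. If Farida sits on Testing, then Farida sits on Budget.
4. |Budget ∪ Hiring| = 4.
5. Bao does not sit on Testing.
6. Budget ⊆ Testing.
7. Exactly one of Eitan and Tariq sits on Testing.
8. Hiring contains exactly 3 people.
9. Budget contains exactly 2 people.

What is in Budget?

Budget = {Eitan, Farida}

From (5): Bao ∉ Testing.
(6) contrapositive: Bao ∉ Budget.
(1) (exactly one): Eitan ∈ Budget.
(6) with Eitan ∈ Budget: Eitan ∈ Testing.
(7) (exactly one): Tariq ∉ Testing.
(6) contrapositive: Tariq ∉ Budget.
Suppose Hira ∈ Budget: no assignment then satisfies all the clues, so Hira ∉ Budget.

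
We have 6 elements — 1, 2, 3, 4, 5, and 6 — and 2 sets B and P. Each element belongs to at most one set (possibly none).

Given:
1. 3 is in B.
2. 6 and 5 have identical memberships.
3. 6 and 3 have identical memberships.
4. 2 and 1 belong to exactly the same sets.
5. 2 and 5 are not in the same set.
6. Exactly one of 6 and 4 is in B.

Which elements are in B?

B = {3, 5, 6}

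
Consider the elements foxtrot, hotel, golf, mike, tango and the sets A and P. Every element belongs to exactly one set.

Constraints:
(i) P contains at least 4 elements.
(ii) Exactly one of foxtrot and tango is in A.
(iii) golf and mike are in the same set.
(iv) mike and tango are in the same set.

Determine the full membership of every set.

A = {foxtrot}; P = {golf, hotel, mike, tango}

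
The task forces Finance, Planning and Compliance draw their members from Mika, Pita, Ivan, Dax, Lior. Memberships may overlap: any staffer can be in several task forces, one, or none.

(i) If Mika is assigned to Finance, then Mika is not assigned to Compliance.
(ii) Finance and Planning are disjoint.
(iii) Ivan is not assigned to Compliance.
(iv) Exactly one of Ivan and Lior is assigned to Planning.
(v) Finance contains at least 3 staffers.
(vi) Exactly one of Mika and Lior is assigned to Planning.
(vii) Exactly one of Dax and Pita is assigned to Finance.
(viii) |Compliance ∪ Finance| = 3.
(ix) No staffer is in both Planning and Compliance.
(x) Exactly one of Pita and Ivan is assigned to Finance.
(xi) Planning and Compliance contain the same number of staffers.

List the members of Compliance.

From (iii): Ivan ∉ Compliance.
Suppose Mika ∈ Compliance: no assignment then satisfies all the clues, so Mika ∉ Compliance.

Compliance = {Dax}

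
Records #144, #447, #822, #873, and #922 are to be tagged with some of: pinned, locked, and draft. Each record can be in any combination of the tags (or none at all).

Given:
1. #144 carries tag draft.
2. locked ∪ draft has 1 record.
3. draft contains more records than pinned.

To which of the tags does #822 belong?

From (1): #144 ∈ draft.
Suppose #822 ∈ pinned: no assignment then satisfies all the clues, so #822 ∉ pinned.

#822: none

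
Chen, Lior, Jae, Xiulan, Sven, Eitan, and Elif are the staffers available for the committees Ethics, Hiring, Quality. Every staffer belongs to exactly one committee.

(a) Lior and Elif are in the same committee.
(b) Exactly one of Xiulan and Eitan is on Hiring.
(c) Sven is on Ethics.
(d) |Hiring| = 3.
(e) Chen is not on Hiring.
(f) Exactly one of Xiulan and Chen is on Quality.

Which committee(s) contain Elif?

Elif: Hiring

From (c): Sven ∈ Ethics.
From (e): Chen ∉ Hiring.
Suppose Elif ∈ Ethics: no assignment then satisfies all the clues, so Elif ∉ Ethics.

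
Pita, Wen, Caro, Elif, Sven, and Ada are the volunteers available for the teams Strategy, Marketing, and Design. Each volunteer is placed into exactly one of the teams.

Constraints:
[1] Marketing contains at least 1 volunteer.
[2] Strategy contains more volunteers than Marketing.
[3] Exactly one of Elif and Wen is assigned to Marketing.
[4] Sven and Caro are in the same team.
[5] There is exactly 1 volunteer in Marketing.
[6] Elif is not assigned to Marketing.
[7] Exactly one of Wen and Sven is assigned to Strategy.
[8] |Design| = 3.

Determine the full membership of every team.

From (6): Elif ∉ Marketing.
(3) (exactly one): Wen ∈ Marketing.
(5): Marketing already has 1, so the rest are out.
(7) (exactly one): Sven ∈ Strategy.
(4): Caro matches Sven: Caro ∈ Strategy.
(8): only 3 candidates remain for Design, so all are in.

Strategy = {Caro, Sven}; Marketing = {Wen}; Design = {Ada, Elif, Pita}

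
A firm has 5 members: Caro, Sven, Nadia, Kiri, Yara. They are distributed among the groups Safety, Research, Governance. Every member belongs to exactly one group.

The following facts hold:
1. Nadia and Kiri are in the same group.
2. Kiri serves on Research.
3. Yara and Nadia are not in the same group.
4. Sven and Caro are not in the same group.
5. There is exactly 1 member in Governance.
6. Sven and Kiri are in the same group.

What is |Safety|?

1

From (2): Kiri ∈ Research.
(1): Nadia matches Kiri: Nadia ∉ Safety.
(1): Nadia matches Kiri: Nadia ∈ Research.
(3): Yara ∉ Research.
(6): Sven matches Kiri: Sven ∉ Safety.
(6): Sven matches Kiri: Sven ∈ Research.
(4): Caro ∉ Research.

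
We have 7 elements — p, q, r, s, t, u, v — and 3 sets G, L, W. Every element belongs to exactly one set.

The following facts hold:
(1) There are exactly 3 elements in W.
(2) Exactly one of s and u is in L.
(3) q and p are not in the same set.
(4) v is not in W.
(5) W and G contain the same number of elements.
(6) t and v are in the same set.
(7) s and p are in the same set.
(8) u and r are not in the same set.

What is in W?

W = {p, r, s}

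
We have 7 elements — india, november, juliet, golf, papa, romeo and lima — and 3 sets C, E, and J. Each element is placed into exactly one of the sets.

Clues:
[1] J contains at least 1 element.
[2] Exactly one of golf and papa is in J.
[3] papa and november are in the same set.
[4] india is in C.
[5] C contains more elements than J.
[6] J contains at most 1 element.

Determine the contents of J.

J = {golf}

From (4): india ∈ C.
Suppose november ∈ J: no assignment then satisfies all the clues, so november ∉ J.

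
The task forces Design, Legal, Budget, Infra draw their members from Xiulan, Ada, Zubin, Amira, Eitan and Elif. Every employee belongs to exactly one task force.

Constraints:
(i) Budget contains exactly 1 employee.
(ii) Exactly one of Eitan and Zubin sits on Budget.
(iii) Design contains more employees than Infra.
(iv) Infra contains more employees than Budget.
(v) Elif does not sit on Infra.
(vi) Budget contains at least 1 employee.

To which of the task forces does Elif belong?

Elif: Design

From (v): Elif ∉ Infra.
Suppose Elif ∉ Design: no assignment then satisfies all the clues, so Elif ∈ Design.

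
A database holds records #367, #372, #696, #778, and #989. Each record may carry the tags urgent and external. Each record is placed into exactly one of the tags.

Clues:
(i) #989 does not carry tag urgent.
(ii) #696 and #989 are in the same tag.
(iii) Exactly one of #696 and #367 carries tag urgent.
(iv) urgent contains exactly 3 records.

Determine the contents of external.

external = {#696, #989}

From (i): #989 ∉ urgent.
(ii): #696 matches #989: #696 ∉ urgent.
(iii) (exactly one): #367 ∈ urgent.
(iv): only 3 candidates remain for urgent, so all are in.
Only one tag left: #696 ∈ external.
Only one tag left: #989 ∈ external.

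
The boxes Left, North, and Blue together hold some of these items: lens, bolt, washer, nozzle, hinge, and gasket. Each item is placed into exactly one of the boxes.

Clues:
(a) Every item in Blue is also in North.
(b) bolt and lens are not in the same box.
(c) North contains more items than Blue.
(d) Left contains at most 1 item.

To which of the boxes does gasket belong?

gasket: North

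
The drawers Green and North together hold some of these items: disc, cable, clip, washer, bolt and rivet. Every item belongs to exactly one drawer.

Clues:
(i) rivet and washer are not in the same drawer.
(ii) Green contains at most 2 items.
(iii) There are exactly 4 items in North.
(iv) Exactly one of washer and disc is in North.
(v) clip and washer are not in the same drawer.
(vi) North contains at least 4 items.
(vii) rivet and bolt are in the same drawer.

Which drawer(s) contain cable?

cable: Green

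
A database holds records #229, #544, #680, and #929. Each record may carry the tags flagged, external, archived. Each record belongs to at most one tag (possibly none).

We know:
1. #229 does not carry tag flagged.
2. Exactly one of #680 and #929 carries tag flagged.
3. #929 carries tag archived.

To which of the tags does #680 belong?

#680: flagged

From (1): #229 ∉ flagged.
From (3): #929 ∈ archived.
(2) (exactly one): #680 ∈ flagged.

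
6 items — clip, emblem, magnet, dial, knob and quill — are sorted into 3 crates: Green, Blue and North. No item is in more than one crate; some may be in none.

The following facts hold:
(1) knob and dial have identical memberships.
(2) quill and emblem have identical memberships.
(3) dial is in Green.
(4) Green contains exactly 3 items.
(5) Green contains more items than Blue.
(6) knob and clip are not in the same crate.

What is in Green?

Green = {dial, knob, magnet}

From (3): dial ∈ Green.
(1): knob matches dial: knob ∈ Green.
(6): clip ∉ Green.
Suppose emblem ∈ Green: no assignment then satisfies all the clues, so emblem ∉ Green.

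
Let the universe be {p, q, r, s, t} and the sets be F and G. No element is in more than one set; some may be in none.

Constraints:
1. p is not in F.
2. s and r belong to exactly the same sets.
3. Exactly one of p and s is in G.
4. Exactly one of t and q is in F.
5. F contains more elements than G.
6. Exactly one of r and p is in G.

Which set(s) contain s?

From (1): p ∉ F.
Suppose s ∉ F: no assignment then satisfies all the clues, so s ∈ F.

s: F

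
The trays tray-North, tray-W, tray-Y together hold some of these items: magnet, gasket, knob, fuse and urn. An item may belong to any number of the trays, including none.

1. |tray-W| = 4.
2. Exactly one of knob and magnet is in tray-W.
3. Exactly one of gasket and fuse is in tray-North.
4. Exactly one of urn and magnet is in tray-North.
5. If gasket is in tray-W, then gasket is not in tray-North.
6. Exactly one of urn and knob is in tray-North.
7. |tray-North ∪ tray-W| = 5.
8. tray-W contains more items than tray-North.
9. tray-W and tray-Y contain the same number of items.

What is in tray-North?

tray-North = {fuse, knob, magnet}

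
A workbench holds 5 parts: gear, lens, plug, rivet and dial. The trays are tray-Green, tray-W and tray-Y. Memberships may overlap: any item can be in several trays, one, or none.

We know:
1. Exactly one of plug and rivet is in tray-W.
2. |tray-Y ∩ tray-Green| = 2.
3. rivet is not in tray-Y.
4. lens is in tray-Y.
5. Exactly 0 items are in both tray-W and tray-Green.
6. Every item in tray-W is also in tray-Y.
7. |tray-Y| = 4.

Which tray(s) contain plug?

plug: tray-W, tray-Y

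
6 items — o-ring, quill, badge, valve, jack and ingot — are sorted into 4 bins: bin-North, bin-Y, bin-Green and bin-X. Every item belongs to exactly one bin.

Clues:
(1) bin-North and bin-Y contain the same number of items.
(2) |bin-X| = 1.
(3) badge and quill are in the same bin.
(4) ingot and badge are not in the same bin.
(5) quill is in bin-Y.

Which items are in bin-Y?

bin-Y = {badge, quill}

From (5): quill ∈ bin-Y.
(3): badge matches quill: badge ∉ bin-North.
(3): badge matches quill: badge ∈ bin-Y.
(4): ingot ∉ bin-Y.
Suppose o-ring ∈ bin-Y: no assignment then satisfies all the clues, so o-ring ∉ bin-Y.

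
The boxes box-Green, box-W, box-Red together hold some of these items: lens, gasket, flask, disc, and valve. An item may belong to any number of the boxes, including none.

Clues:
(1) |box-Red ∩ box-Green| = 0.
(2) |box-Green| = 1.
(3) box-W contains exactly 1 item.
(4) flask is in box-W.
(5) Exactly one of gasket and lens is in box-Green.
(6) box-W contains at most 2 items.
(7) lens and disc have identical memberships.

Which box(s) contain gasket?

gasket: box-Green

From (4): flask ∈ box-W.
(3): box-W already has 1, so the rest are out.
Suppose gasket ∉ box-Green: no assignment then satisfies all the clues, so gasket ∈ box-Green.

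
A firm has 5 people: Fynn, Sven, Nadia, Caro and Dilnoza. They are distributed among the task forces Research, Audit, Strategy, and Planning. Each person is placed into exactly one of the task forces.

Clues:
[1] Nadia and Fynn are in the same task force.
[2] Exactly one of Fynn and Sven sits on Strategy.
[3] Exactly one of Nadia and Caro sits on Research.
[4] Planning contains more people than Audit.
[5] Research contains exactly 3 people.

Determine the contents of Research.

Research = {Dilnoza, Fynn, Nadia}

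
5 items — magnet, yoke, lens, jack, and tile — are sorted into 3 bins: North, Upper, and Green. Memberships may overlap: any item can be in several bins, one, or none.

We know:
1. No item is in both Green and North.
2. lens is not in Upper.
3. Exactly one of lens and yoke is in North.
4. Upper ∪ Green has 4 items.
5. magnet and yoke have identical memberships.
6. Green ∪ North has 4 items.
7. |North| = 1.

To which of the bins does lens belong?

lens: North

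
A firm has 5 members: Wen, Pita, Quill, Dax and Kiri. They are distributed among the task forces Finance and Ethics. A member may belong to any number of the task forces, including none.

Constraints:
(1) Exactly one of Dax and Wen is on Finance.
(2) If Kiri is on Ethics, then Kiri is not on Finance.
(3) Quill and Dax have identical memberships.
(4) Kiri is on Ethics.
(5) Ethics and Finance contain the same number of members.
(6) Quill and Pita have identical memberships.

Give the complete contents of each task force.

From (4): Kiri ∈ Ethics.
(2): Kiri ∉ Finance.
Suppose Wen ∉ Finance: no assignment then satisfies all the clues, so Wen ∈ Finance.

Finance = {Wen}; Ethics = {Kiri}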